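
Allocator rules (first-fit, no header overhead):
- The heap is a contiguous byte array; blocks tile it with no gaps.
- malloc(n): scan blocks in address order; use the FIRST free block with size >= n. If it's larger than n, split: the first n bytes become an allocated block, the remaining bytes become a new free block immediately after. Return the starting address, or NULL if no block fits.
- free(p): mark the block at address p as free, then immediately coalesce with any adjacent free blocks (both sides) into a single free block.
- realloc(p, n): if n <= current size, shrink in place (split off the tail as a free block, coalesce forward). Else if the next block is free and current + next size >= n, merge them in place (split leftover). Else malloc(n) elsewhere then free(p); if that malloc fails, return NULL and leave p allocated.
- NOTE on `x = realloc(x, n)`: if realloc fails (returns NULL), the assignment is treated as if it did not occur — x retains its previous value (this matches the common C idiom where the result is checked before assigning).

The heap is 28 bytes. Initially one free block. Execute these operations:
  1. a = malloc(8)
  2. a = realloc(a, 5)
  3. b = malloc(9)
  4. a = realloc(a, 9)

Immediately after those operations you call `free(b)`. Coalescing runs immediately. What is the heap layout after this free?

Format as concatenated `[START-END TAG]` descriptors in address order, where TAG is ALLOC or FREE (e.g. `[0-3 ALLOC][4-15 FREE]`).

Op 1: a = malloc(8) -> a = 0; heap: [0-7 ALLOC][8-27 FREE]
Op 2: a = realloc(a, 5) -> a = 0; heap: [0-4 ALLOC][5-27 FREE]
Op 3: b = malloc(9) -> b = 5; heap: [0-4 ALLOC][5-13 ALLOC][14-27 FREE]
Op 4: a = realloc(a, 9) -> a = 14; heap: [0-4 FREE][5-13 ALLOC][14-22 ALLOC][23-27 FREE]
free(b): b = 5 -> block [5-13 ALLOC]; mark free, coalesce with adjacent free neighbors -> [0-13 FREE][14-22 ALLOC][23-27 FREE]

Answer: [0-13 FREE][14-22 ALLOC][23-27 FREE]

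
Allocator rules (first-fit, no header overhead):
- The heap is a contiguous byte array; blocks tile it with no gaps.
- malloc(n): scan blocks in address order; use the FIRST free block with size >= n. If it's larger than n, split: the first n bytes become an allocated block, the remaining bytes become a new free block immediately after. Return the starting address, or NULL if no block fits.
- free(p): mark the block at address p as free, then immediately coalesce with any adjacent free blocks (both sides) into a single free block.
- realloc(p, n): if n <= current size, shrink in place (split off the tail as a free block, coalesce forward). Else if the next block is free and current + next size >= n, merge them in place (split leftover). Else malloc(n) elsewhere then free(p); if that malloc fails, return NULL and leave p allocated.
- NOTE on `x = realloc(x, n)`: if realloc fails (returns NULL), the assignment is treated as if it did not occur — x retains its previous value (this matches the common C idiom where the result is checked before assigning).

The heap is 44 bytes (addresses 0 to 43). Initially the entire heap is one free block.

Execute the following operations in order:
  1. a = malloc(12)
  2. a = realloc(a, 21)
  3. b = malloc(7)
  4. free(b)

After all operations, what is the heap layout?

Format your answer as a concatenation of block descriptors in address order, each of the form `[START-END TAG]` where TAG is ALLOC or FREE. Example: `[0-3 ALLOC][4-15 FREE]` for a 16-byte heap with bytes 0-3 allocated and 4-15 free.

Answer: [0-20 ALLOC][21-43 FREE]

Derivation:
Op 1: a = malloc(12) -> a = 0; heap: [0-11 ALLOC][12-43 FREE]
Op 2: a = realloc(a, 21) -> a = 0; heap: [0-20 ALLOC][21-43 FREE]
Op 3: b = malloc(7) -> b = 21; heap: [0-20 ALLOC][21-27 ALLOC][28-43 FREE]
Op 4: free(b) -> (freed b); heap: [0-20 ALLOC][21-43 FREE]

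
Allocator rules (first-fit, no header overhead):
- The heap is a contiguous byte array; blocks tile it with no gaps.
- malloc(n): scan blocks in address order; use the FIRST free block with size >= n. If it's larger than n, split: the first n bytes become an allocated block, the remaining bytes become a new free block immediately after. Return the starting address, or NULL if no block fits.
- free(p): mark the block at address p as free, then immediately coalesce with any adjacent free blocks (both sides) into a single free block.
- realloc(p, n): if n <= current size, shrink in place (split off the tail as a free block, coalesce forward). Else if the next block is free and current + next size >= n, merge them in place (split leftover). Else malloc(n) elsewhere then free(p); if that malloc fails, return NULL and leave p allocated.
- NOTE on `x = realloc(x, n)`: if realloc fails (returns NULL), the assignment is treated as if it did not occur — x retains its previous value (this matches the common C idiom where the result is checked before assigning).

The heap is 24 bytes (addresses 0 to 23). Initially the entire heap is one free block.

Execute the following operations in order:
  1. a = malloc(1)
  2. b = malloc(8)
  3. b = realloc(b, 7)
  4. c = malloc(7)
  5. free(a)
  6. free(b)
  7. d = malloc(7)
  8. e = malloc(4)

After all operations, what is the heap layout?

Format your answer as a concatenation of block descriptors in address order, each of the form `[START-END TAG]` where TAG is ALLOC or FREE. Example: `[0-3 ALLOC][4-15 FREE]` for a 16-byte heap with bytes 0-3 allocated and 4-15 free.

Answer: [0-6 ALLOC][7-7 FREE][8-14 ALLOC][15-18 ALLOC][19-23 FREE]

Derivation:
Op 1: a = malloc(1) -> a = 0; heap: [0-0 ALLOC][1-23 FREE]
Op 2: b = malloc(8) -> b = 1; heap: [0-0 ALLOC][1-8 ALLOC][9-23 FREE]
Op 3: b = realloc(b, 7) -> b = 1; heap: [0-0 ALLOC][1-7 ALLOC][8-23 FREE]
Op 4: c = malloc(7) -> c = 8; heap: [0-0 ALLOC][1-7 ALLOC][8-14 ALLOC][15-23 FREE]
Op 5: free(a) -> (freed a); heap: [0-0 FREE][1-7 ALLOC][8-14 ALLOC][15-23 FREE]
Op 6: free(b) -> (freed b); heap: [0-7 FREE][8-14 ALLOC][15-23 FREE]
Op 7: d = malloc(7) -> d = 0; heap: [0-6 ALLOC][7-7 FREE][8-14 ALLOC][15-23 FREE]
Op 8: e = malloc(4) -> e = 15; heap: [0-6 ALLOC][7-7 FREE][8-14 ALLOC][15-18 ALLOC][19-23 FREE]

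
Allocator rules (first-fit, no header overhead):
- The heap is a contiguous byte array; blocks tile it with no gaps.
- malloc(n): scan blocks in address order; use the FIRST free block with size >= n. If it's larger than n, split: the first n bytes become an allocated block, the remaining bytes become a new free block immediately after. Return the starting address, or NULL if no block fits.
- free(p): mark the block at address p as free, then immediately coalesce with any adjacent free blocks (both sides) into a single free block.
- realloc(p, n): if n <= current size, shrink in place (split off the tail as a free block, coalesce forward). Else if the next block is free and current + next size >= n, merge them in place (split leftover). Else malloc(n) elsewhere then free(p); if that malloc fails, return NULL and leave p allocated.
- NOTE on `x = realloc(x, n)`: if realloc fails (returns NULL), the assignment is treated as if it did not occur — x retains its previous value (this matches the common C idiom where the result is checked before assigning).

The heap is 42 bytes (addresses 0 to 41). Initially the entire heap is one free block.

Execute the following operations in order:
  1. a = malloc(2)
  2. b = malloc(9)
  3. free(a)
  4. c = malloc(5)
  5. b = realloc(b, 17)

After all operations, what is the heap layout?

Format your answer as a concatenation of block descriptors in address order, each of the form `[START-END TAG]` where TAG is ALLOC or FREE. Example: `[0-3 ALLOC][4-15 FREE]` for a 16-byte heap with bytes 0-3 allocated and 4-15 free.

Answer: [0-10 FREE][11-15 ALLOC][16-32 ALLOC][33-41 FREE]

Derivation:
Op 1: a = malloc(2) -> a = 0; heap: [0-1 ALLOC][2-41 FREE]
Op 2: b = malloc(9) -> b = 2; heap: [0-1 ALLOC][2-10 ALLOC][11-41 FREE]
Op 3: free(a) -> (freed a); heap: [0-1 FREE][2-10 ALLOC][11-41 FREE]
Op 4: c = malloc(5) -> c = 11; heap: [0-1 FREE][2-10 ALLOC][11-15 ALLOC][16-41 FREE]
Op 5: b = realloc(b, 17) -> b = 16; heap: [0-10 FREE][11-15 ALLOC][16-32 ALLOC][33-41 FREE]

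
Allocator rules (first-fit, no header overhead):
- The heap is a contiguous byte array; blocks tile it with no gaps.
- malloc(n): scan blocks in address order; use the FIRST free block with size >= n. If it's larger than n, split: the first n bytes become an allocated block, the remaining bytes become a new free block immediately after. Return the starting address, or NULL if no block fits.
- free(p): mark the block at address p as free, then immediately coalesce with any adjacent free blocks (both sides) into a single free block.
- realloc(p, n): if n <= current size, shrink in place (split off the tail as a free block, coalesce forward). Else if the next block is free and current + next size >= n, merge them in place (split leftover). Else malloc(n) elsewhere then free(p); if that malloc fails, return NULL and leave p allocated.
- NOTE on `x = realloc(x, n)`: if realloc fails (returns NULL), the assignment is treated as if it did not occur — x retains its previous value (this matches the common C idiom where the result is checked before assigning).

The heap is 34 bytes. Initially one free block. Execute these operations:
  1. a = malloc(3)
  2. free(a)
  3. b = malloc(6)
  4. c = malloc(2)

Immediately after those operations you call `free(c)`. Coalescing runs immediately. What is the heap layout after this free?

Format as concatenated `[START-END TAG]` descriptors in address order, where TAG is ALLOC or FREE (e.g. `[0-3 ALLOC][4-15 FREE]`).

Op 1: a = malloc(3) -> a = 0; heap: [0-2 ALLOC][3-33 FREE]
Op 2: free(a) -> (freed a); heap: [0-33 FREE]
Op 3: b = malloc(6) -> b = 0; heap: [0-5 ALLOC][6-33 FREE]
Op 4: c = malloc(2) -> c = 6; heap: [0-5 ALLOC][6-7 ALLOC][8-33 FREE]
free(c): c = 6 -> block [6-7 ALLOC]; mark free, coalesce with adjacent free neighbors -> [0-5 ALLOC][6-33 FREE]

Answer: [0-5 ALLOC][6-33 FREE]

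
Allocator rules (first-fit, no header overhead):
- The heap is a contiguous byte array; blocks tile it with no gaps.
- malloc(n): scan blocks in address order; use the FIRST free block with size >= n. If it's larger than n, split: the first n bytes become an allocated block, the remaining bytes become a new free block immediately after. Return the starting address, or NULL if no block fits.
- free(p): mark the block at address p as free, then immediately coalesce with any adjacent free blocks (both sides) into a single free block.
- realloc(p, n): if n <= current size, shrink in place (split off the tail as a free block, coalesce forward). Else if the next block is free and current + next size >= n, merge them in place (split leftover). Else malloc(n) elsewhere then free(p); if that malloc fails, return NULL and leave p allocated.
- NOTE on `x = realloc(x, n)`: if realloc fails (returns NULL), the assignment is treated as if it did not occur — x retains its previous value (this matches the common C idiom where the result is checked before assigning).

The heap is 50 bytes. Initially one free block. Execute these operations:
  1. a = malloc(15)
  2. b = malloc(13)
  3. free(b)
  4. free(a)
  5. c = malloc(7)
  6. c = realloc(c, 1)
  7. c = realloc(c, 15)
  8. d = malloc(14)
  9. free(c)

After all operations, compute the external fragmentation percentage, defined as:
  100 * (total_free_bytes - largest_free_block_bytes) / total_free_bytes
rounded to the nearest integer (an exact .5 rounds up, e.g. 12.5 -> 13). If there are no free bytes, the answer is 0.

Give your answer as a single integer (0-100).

Op 1: a = malloc(15) -> a = 0; heap: [0-14 ALLOC][15-49 FREE]
Op 2: b = malloc(13) -> b = 15; heap: [0-14 ALLOC][15-27 ALLOC][28-49 FREE]
Op 3: free(b) -> (freed b); heap: [0-14 ALLOC][15-49 FREE]
Op 4: free(a) -> (freed a); heap: [0-49 FREE]
Op 5: c = malloc(7) -> c = 0; heap: [0-6 ALLOC][7-49 FREE]
Op 6: c = realloc(c, 1) -> c = 0; heap: [0-0 ALLOC][1-49 FREE]
Op 7: c = realloc(c, 15) -> c = 0; heap: [0-14 ALLOC][15-49 FREE]
Op 8: d = malloc(14) -> d = 15; heap: [0-14 ALLOC][15-28 ALLOC][29-49 FREE]
Op 9: free(c) -> (freed c); heap: [0-14 FREE][15-28 ALLOC][29-49 FREE]
Free blocks: [15 21] total_free=36 largest=21 -> 100*(36-21)/36 = 1500/36 ≈ 41.667 -> rounds to 42

Answer: 42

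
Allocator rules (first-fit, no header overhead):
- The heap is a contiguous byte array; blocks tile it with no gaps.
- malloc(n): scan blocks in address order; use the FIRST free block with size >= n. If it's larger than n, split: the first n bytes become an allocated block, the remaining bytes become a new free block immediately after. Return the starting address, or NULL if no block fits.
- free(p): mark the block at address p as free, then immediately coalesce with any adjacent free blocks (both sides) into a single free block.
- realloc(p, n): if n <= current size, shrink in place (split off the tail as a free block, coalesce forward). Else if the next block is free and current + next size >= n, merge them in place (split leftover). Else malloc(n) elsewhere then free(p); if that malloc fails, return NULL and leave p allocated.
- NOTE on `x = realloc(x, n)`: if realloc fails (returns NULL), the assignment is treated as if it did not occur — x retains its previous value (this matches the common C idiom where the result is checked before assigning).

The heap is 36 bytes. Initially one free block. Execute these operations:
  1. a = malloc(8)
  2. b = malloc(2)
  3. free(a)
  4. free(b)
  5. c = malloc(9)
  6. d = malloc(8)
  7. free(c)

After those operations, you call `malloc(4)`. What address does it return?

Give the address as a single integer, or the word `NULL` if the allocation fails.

Op 1: a = malloc(8) -> a = 0; heap: [0-7 ALLOC][8-35 FREE]
Op 2: b = malloc(2) -> b = 8; heap: [0-7 ALLOC][8-9 ALLOC][10-35 FREE]
Op 3: free(a) -> (freed a); heap: [0-7 FREE][8-9 ALLOC][10-35 FREE]
Op 4: free(b) -> (freed b); heap: [0-35 FREE]
Op 5: c = malloc(9) -> c = 0; heap: [0-8 ALLOC][9-35 FREE]
Op 6: d = malloc(8) -> d = 9; heap: [0-8 ALLOC][9-16 ALLOC][17-35 FREE]
Op 7: free(c) -> (freed c); heap: [0-8 FREE][9-16 ALLOC][17-35 FREE]
malloc(4): first-fit scan over [0-8 FREE][9-16 ALLOC][17-35 FREE] -> 0

Answer: 0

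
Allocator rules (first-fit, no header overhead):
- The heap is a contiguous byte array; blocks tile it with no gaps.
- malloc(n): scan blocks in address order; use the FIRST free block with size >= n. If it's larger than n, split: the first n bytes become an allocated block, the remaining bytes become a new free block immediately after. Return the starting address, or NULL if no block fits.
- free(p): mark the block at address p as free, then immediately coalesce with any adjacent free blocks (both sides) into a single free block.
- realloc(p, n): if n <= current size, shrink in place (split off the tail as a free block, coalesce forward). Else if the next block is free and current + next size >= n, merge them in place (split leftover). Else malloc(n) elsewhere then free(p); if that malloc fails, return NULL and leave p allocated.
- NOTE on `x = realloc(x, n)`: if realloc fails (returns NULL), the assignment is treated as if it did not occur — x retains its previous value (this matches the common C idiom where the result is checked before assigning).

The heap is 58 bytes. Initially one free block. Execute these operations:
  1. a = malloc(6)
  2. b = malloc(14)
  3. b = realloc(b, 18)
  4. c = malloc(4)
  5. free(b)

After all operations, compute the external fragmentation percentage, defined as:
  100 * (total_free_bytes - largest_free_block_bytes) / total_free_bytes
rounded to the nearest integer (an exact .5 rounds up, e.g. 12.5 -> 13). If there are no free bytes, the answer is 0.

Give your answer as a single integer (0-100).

Op 1: a = malloc(6) -> a = 0; heap: [0-5 ALLOC][6-57 FREE]
Op 2: b = malloc(14) -> b = 6; heap: [0-5 ALLOC][6-19 ALLOC][20-57 FREE]
Op 3: b = realloc(b, 18) -> b = 6; heap: [0-5 ALLOC][6-23 ALLOC][24-57 FREE]
Op 4: c = malloc(4) -> c = 24; heap: [0-5 ALLOC][6-23 ALLOC][24-27 ALLOC][28-57 FREE]
Op 5: free(b) -> (freed b); heap: [0-5 ALLOC][6-23 FREE][24-27 ALLOC][28-57 FREE]
Free blocks: [18 30] total_free=48 largest=30 -> 100*(48-30)/48 = 1800/48 = 37.5 -> rounds to 38

Answer: 38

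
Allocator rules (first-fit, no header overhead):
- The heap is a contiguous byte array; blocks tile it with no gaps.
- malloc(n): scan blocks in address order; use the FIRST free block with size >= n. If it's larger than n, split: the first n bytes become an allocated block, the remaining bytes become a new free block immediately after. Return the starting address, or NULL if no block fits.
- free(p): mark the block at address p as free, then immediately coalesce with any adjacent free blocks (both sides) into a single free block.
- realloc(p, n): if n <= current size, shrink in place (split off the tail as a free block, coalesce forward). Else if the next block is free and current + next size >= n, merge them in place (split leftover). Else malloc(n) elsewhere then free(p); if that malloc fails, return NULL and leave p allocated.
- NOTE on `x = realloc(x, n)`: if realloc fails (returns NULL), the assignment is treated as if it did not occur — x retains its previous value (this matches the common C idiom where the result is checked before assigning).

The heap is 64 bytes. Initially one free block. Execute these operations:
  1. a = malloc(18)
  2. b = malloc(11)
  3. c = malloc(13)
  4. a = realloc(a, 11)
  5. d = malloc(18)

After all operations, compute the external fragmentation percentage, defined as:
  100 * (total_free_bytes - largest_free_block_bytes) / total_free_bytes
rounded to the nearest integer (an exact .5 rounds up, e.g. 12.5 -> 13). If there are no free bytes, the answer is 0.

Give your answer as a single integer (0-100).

Answer: 36

Derivation:
Op 1: a = malloc(18) -> a = 0; heap: [0-17 ALLOC][18-63 FREE]
Op 2: b = malloc(11) -> b = 18; heap: [0-17 ALLOC][18-28 ALLOC][29-63 FREE]
Op 3: c = malloc(13) -> c = 29; heap: [0-17 ALLOC][18-28 ALLOC][29-41 ALLOC][42-63 FREE]
Op 4: a = realloc(a, 11) -> a = 0; heap: [0-10 ALLOC][11-17 FREE][18-28 ALLOC][29-41 ALLOC][42-63 FREE]
Op 5: d = malloc(18) -> d = 42; heap: [0-10 ALLOC][11-17 FREE][18-28 ALLOC][29-41 ALLOC][42-59 ALLOC][60-63 FREE]
Free blocks: [7 4] total_free=11 largest=7 -> 100*(11-7)/11 = 400/11 ≈ 36.364 -> rounds to 36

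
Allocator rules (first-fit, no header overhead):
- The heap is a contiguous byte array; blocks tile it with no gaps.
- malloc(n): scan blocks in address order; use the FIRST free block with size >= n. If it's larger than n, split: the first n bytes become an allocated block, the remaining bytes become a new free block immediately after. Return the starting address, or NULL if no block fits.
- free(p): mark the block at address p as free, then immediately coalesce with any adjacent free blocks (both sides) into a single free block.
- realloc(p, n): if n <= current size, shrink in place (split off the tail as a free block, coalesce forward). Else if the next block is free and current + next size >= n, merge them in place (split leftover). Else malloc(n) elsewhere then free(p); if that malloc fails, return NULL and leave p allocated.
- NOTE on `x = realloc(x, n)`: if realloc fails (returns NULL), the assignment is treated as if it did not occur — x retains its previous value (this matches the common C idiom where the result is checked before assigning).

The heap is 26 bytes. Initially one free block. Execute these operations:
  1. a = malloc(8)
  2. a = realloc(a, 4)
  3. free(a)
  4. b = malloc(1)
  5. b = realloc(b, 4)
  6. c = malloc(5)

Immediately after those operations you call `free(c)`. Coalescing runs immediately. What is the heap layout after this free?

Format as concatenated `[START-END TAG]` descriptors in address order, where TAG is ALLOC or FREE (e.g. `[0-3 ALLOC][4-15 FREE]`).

Answer: [0-3 ALLOC][4-25 FREE]

Derivation:
Op 1: a = malloc(8) -> a = 0; heap: [0-7 ALLOC][8-25 FREE]
Op 2: a = realloc(a, 4) -> a = 0; heap: [0-3 ALLOC][4-25 FREE]
Op 3: free(a) -> (freed a); heap: [0-25 FREE]
Op 4: b = malloc(1) -> b = 0; heap: [0-0 ALLOC][1-25 FREE]
Op 5: b = realloc(b, 4) -> b = 0; heap: [0-3 ALLOC][4-25 FREE]
Op 6: c = malloc(5) -> c = 4; heap: [0-3 ALLOC][4-8 ALLOC][9-25 FREE]
free(c): c = 4 -> block [4-8 ALLOC]; mark free, coalesce with adjacent free neighbors -> [0-3 ALLOC][4-25 FREE]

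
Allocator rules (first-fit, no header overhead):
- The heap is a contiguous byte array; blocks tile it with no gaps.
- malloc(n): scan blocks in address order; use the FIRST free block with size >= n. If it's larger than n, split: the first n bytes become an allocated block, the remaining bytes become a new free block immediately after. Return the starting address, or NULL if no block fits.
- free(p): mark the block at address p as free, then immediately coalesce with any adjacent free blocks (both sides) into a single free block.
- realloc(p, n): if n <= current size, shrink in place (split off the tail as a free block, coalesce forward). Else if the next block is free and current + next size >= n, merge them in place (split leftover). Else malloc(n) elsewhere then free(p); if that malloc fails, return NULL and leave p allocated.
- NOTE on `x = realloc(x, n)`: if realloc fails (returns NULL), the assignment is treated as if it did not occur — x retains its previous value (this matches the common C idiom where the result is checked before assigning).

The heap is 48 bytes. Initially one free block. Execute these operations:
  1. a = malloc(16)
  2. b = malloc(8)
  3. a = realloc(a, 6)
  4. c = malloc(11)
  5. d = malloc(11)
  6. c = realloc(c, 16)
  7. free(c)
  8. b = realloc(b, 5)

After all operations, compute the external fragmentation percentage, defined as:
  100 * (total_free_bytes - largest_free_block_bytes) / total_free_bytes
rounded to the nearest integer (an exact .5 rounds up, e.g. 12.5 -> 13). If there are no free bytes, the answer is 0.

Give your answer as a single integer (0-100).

Answer: 46

Derivation:
Op 1: a = malloc(16) -> a = 0; heap: [0-15 ALLOC][16-47 FREE]
Op 2: b = malloc(8) -> b = 16; heap: [0-15 ALLOC][16-23 ALLOC][24-47 FREE]
Op 3: a = realloc(a, 6) -> a = 0; heap: [0-5 ALLOC][6-15 FREE][16-23 ALLOC][24-47 FREE]
Op 4: c = malloc(11) -> c = 24; heap: [0-5 ALLOC][6-15 FREE][16-23 ALLOC][24-34 ALLOC][35-47 FREE]
Op 5: d = malloc(11) -> d = 35; heap: [0-5 ALLOC][6-15 FREE][16-23 ALLOC][24-34 ALLOC][35-45 ALLOC][46-47 FREE]
Op 6: c = realloc(c, 16) -> NULL (c unchanged); heap: [0-5 ALLOC][6-15 FREE][16-23 ALLOC][24-34 ALLOC][35-45 ALLOC][46-47 FREE]
Op 7: free(c) -> (freed c); heap: [0-5 ALLOC][6-15 FREE][16-23 ALLOC][24-34 FREE][35-45 ALLOC][46-47 FREE]
Op 8: b = realloc(b, 5) -> b = 16; heap: [0-5 ALLOC][6-15 FREE][16-20 ALLOC][21-34 FREE][35-45 ALLOC][46-47 FREE]
Free blocks: [10 14 2] total_free=26 largest=14 -> 100*(26-14)/26 = 1200/26 ≈ 46.154 -> rounds to 46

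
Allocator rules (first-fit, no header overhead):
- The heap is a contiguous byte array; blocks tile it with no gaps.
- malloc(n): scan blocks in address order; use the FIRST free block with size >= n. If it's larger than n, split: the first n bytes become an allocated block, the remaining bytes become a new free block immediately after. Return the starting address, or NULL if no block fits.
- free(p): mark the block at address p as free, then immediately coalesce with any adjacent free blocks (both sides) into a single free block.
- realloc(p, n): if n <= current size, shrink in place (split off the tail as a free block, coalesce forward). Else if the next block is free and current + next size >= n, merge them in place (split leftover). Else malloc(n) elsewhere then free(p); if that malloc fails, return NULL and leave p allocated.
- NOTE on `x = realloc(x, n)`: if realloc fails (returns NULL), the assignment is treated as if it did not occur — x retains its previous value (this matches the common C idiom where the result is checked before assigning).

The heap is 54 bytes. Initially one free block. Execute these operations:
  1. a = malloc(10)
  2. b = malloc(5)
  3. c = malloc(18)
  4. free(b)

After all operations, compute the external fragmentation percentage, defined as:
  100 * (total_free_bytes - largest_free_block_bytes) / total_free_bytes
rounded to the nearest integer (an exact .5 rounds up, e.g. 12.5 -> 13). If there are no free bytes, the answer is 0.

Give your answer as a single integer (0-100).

Op 1: a = malloc(10) -> a = 0; heap: [0-9 ALLOC][10-53 FREE]
Op 2: b = malloc(5) -> b = 10; heap: [0-9 ALLOC][10-14 ALLOC][15-53 FREE]
Op 3: c = malloc(18) -> c = 15; heap: [0-9 ALLOC][10-14 ALLOC][15-32 ALLOC][33-53 FREE]
Op 4: free(b) -> (freed b); heap: [0-9 ALLOC][10-14 FREE][15-32 ALLOC][33-53 FREE]
Free blocks: [5 21] total_free=26 largest=21 -> 100*(26-21)/26 = 500/26 ≈ 19.231 -> rounds to 19

Answer: 19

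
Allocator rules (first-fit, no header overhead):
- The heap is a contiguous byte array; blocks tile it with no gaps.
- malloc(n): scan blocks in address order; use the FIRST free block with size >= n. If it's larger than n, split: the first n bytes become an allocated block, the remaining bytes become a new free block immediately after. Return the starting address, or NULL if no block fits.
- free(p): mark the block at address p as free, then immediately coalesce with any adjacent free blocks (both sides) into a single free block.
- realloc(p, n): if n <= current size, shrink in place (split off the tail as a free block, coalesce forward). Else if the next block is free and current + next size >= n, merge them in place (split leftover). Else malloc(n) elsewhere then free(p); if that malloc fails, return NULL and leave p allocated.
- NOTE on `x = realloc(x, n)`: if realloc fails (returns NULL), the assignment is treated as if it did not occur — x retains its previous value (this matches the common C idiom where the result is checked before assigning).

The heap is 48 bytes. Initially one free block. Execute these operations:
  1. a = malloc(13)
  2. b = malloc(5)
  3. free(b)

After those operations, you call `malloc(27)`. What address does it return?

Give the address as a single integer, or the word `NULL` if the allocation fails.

Op 1: a = malloc(13) -> a = 0; heap: [0-12 ALLOC][13-47 FREE]
Op 2: b = malloc(5) -> b = 13; heap: [0-12 ALLOC][13-17 ALLOC][18-47 FREE]
Op 3: free(b) -> (freed b); heap: [0-12 ALLOC][13-47 FREE]
malloc(27): first-fit scan over [0-12 ALLOC][13-47 FREE] -> 13

Answer: 13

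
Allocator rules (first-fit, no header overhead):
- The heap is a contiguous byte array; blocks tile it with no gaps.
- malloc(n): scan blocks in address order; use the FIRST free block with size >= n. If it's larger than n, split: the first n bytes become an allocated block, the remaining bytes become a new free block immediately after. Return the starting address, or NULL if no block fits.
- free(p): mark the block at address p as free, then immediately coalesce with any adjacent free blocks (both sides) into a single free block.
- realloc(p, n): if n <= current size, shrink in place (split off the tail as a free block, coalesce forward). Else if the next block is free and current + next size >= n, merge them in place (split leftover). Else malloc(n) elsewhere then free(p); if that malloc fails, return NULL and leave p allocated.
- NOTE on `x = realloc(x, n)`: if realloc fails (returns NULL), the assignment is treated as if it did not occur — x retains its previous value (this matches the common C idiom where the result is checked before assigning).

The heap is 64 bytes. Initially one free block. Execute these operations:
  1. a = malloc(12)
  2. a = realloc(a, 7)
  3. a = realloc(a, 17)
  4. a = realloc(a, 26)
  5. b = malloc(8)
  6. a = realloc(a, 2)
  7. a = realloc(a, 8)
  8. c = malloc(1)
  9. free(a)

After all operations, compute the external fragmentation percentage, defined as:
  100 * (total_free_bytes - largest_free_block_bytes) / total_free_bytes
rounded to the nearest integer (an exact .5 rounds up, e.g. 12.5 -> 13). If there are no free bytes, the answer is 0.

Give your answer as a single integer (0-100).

Answer: 45

Derivation:
Op 1: a = malloc(12) -> a = 0; heap: [0-11 ALLOC][12-63 FREE]
Op 2: a = realloc(a, 7) -> a = 0; heap: [0-6 ALLOC][7-63 FREE]
Op 3: a = realloc(a, 17) -> a = 0; heap: [0-16 ALLOC][17-63 FREE]
Op 4: a = realloc(a, 26) -> a = 0; heap: [0-25 ALLOC][26-63 FREE]
Op 5: b = malloc(8) -> b = 26; heap: [0-25 ALLOC][26-33 ALLOC][34-63 FREE]
Op 6: a = realloc(a, 2) -> a = 0; heap: [0-1 ALLOC][2-25 FREE][26-33 ALLOC][34-63 FREE]
Op 7: a = realloc(a, 8) -> a = 0; heap: [0-7 ALLOC][8-25 FREE][26-33 ALLOC][34-63 FREE]
Op 8: c = malloc(1) -> c = 8; heap: [0-7 ALLOC][8-8 ALLOC][9-25 FREE][26-33 ALLOC][34-63 FREE]
Op 9: free(a) -> (freed a); heap: [0-7 FREE][8-8 ALLOC][9-25 FREE][26-33 ALLOC][34-63 FREE]
Free blocks: [8 17 30] total_free=55 largest=30 -> 100*(55-30)/55 = 2500/55 ≈ 45.455 -> rounds to 45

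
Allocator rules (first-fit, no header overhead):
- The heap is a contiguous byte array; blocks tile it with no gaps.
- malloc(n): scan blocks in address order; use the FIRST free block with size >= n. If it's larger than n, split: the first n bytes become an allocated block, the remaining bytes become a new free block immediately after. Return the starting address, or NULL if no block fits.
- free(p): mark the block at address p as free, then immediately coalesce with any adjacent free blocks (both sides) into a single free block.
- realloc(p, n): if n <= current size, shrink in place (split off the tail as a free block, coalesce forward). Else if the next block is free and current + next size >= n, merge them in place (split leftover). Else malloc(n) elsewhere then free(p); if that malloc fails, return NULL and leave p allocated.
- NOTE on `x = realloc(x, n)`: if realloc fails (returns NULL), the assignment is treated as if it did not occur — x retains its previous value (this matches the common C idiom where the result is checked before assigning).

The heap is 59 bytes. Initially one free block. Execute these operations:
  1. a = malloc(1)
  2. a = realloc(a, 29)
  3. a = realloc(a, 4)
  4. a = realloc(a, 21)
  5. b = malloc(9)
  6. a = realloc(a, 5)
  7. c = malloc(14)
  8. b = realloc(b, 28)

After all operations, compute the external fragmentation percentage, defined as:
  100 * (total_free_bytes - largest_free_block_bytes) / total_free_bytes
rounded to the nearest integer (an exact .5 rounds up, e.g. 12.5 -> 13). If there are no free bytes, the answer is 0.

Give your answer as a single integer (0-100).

Answer: 17

Derivation:
Op 1: a = malloc(1) -> a = 0; heap: [0-0 ALLOC][1-58 FREE]
Op 2: a = realloc(a, 29) -> a = 0; heap: [0-28 ALLOC][29-58 FREE]
Op 3: a = realloc(a, 4) -> a = 0; heap: [0-3 ALLOC][4-58 FREE]
Op 4: a = realloc(a, 21) -> a = 0; heap: [0-20 ALLOC][21-58 FREE]
Op 5: b = malloc(9) -> b = 21; heap: [0-20 ALLOC][21-29 ALLOC][30-58 FREE]
Op 6: a = realloc(a, 5) -> a = 0; heap: [0-4 ALLOC][5-20 FREE][21-29 ALLOC][30-58 FREE]
Op 7: c = malloc(14) -> c = 5; heap: [0-4 ALLOC][5-18 ALLOC][19-20 FREE][21-29 ALLOC][30-58 FREE]
Op 8: b = realloc(b, 28) -> b = 21; heap: [0-4 ALLOC][5-18 ALLOC][19-20 FREE][21-48 ALLOC][49-58 FREE]
Free blocks: [2 10] total_free=12 largest=10 -> 100*(12-10)/12 = 200/12 ≈ 16.667 -> rounds to 17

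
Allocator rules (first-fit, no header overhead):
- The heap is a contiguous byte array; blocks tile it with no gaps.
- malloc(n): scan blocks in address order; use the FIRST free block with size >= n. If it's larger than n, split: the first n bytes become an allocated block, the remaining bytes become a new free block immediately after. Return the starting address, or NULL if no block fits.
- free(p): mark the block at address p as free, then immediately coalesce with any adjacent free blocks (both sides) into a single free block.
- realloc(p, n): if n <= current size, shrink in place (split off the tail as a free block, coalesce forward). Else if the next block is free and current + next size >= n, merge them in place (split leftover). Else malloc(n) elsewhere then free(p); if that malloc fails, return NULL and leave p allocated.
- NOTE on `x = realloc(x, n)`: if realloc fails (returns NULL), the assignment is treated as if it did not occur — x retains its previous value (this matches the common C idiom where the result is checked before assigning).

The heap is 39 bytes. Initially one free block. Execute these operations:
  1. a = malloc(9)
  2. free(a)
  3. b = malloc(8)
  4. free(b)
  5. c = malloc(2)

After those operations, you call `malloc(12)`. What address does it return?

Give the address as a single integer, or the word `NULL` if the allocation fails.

Answer: 2

Derivation:
Op 1: a = malloc(9) -> a = 0; heap: [0-8 ALLOC][9-38 FREE]
Op 2: free(a) -> (freed a); heap: [0-38 FREE]
Op 3: b = malloc(8) -> b = 0; heap: [0-7 ALLOC][8-38 FREE]
Op 4: free(b) -> (freed b); heap: [0-38 FREE]
Op 5: c = malloc(2) -> c = 0; heap: [0-1 ALLOC][2-38 FREE]
malloc(12): first-fit scan over [0-1 ALLOC][2-38 FREE] -> 2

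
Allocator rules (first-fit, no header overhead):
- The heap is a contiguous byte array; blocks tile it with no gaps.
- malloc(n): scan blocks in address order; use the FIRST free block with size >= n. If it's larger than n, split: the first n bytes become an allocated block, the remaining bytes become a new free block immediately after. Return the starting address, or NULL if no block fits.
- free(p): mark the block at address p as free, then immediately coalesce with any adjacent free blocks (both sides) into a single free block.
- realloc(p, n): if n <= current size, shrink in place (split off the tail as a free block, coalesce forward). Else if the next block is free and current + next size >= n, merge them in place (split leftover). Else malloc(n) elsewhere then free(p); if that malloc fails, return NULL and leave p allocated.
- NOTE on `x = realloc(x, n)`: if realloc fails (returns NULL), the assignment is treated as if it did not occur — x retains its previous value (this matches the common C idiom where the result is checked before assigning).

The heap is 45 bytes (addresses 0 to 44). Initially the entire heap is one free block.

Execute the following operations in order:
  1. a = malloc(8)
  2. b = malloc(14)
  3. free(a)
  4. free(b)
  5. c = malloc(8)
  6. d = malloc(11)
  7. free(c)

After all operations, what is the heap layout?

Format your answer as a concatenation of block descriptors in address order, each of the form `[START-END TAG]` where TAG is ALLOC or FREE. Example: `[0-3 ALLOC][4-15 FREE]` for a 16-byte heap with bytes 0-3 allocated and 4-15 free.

Op 1: a = malloc(8) -> a = 0; heap: [0-7 ALLOC][8-44 FREE]
Op 2: b = malloc(14) -> b = 8; heap: [0-7 ALLOC][8-21 ALLOC][22-44 FREE]
Op 3: free(a) -> (freed a); heap: [0-7 FREE][8-21 ALLOC][22-44 FREE]
Op 4: free(b) -> (freed b); heap: [0-44 FREE]
Op 5: c = malloc(8) -> c = 0; heap: [0-7 ALLOC][8-44 FREE]
Op 6: d = malloc(11) -> d = 8; heap: [0-7 ALLOC][8-18 ALLOC][19-44 FREE]
Op 7: free(c) -> (freed c); heap: [0-7 FREE][8-18 ALLOC][19-44 FREE]

Answer: [0-7 FREE][8-18 ALLOC][19-44 FREE]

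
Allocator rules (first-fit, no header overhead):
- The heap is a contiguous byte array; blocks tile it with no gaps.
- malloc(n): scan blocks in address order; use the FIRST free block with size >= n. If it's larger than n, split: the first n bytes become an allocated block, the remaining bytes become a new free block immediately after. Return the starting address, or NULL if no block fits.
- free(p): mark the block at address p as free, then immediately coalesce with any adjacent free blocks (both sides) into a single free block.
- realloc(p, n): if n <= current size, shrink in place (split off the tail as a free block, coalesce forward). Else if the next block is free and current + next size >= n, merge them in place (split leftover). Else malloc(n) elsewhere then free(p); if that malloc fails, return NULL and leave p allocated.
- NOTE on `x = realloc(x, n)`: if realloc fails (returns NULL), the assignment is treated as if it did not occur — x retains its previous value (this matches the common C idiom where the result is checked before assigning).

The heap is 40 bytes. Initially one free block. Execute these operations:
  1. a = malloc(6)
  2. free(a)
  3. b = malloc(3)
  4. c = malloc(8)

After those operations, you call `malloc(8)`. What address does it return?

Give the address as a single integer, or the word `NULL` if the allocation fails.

Answer: 11

Derivation:
Op 1: a = malloc(6) -> a = 0; heap: [0-5 ALLOC][6-39 FREE]
Op 2: free(a) -> (freed a); heap: [0-39 FREE]
Op 3: b = malloc(3) -> b = 0; heap: [0-2 ALLOC][3-39 FREE]
Op 4: c = malloc(8) -> c = 3; heap: [0-2 ALLOC][3-10 ALLOC][11-39 FREE]
malloc(8): first-fit scan over [0-2 ALLOC][3-10 ALLOC][11-39 FREE] -> 11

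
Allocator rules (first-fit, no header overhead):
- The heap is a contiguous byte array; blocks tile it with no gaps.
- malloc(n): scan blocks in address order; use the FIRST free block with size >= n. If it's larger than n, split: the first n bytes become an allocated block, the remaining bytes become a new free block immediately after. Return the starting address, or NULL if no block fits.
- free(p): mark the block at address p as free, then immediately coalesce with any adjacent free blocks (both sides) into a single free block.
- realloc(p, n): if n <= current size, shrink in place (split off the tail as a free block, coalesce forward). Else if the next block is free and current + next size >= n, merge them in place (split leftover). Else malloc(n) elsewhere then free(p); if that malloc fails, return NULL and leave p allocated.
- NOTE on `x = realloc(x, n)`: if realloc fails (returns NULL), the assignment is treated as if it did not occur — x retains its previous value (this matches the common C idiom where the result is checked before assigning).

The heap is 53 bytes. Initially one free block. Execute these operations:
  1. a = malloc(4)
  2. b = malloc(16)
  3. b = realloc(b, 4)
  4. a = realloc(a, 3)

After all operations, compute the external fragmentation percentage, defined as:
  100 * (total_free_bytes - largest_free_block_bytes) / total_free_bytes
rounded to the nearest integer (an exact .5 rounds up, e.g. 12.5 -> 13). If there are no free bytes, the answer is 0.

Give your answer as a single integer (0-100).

Answer: 2

Derivation:
Op 1: a = malloc(4) -> a = 0; heap: [0-3 ALLOC][4-52 FREE]
Op 2: b = malloc(16) -> b = 4; heap: [0-3 ALLOC][4-19 ALLOC][20-52 FREE]
Op 3: b = realloc(b, 4) -> b = 4; heap: [0-3 ALLOC][4-7 ALLOC][8-52 FREE]
Op 4: a = realloc(a, 3) -> a = 0; heap: [0-2 ALLOC][3-3 FREE][4-7 ALLOC][8-52 FREE]
Free blocks: [1 45] total_free=46 largest=45 -> 100*(46-45)/46 = 100/46 ≈ 2.174 -> rounds to 2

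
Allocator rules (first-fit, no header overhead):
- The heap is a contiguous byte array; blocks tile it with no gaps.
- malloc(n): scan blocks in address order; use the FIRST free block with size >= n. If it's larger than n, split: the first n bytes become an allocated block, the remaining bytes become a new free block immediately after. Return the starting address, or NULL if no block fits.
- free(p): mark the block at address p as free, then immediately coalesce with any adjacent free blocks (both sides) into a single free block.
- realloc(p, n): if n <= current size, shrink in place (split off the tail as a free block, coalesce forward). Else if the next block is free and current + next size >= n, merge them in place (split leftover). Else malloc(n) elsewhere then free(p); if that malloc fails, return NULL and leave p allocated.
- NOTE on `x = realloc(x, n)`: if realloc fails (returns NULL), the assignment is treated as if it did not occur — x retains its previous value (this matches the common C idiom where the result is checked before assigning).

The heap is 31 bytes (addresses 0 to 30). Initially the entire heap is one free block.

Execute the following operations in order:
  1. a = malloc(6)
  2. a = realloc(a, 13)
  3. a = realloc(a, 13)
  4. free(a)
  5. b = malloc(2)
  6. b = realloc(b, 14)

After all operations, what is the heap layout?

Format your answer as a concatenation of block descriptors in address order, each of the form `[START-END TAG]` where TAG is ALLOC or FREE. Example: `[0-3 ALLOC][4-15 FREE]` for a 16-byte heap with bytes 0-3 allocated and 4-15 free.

Answer: [0-13 ALLOC][14-30 FREE]

Derivation:
Op 1: a = malloc(6) -> a = 0; heap: [0-5 ALLOC][6-30 FREE]
Op 2: a = realloc(a, 13) -> a = 0; heap: [0-12 ALLOC][13-30 FREE]
Op 3: a = realloc(a, 13) -> a = 0; heap: [0-12 ALLOC][13-30 FREE]
Op 4: free(a) -> (freed a); heap: [0-30 FREE]
Op 5: b = malloc(2) -> b = 0; heap: [0-1 ALLOC][2-30 FREE]
Op 6: b = realloc(b, 14) -> b = 0; heap: [0-13 ALLOC][14-30 FREE]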